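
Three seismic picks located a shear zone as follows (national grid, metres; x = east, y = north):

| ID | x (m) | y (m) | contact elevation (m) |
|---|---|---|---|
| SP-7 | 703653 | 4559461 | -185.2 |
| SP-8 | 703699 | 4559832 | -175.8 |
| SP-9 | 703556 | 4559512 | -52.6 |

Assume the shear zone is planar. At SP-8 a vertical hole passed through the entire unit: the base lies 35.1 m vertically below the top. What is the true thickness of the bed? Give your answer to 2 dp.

Let the plane be z = a·x + b·y + c.
SP-8−SP-7: 46a + 371b = 9.4;  SP-9−SP-7: −97a + 51b = 132.6.
Solving gives a = −1.27084, b = 0.18291.
|∇z| = √(a²+b²) = 1.28394, so dip δ = arctan(1.28394) = 52.09°.
True thickness = vertical thickness × cos δ = 35.1 × cos 52.09° = 21.57 m.

21.57 m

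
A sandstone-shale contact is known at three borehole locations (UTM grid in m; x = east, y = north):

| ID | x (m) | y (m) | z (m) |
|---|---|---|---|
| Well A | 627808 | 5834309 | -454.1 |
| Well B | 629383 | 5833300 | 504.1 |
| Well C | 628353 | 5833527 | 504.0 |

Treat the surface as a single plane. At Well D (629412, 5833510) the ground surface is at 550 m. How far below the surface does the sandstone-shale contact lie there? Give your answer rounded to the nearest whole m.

359 m

Let the plane be z = a·x + b·y + c.
Well B−Well A: 1575a − 1009b = 958.2;  Well C−Well A: 545a − 782b = 958.1.
Solving gives a = −0.31890296, b = −1.44744516.
Then c = -454.1 − a·627808 − b·5834309 = 8644598.05.
At (629412, 5833510): z_contact = −200721.4 − 8443685.8 + 8644598.05 = 190.9 m.
Depth below ground = 550 − 190.9 = 359 m.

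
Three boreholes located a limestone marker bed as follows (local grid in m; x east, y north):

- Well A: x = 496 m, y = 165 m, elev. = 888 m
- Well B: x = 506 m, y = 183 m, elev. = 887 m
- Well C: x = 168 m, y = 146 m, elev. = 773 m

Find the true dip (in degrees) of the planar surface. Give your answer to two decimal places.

24.12°

Two edge vectors: Well A→Well B = (10, 18, -1), Well A→Well C = (-328, -19, -115).
Normal n = (Well A→Well B) × (Well A→Well C) = (-2089, 1478, 5714).
So ∂z/∂x = −n_x/n_z = 0.36559 and ∂z/∂y = −n_y/n_z = −0.25866.
Gradient magnitude |∇z| = √(a² + b²) = √(0.13366 + 0.06691) = 0.44784.
True dip = arctan(0.44784) = 24.12°, dipping toward NW (azimuth ≈ 305°).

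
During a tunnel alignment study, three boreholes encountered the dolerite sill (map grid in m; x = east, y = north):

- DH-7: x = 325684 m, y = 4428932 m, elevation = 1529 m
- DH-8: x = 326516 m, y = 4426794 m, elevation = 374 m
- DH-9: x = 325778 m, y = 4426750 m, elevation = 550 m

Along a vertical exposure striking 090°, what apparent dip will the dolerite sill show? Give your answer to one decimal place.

14.8°

Let the plane be z = a·x + b·y + c.
DH-8−DH-7: 832a − 2138b = −1155;  DH-9−DH-7: 94a − 2182b = −979.
Solving gives a = −0.26455, b = 0.43727.
Unit vector along 090° is (sin 90°, cos 90°) = (1.0000, 0.0000).
Slope in that direction = a·(1.0000) + b·(0.0000) = −0.26455.
Apparent dip = arctan|0.26455| = 14.8° (true dip is 27.1°, so apparent ≤ true as expected).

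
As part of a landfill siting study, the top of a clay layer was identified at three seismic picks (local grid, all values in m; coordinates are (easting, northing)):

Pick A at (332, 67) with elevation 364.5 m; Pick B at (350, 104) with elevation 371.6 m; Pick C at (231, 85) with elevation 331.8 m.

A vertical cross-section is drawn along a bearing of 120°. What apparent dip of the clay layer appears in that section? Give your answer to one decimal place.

15.1°

Let the plane be z = a·E + b·N + c.
Pick B−Pick A: 18a + 37b = 7.1;  Pick C−Pick A: −101a + 18b = −32.7.
Solving gives a = 0.32940, b = 0.03164.
Unit vector along 120° is (sin 120°, cos 120°) = (0.8660, -0.5000).
Slope in that direction = a·(0.8660) + b·(-0.5000) = 0.26945.
Apparent dip = arctan|0.26945| = 15.1° (true dip is 18.3°, so apparent ≤ true as expected).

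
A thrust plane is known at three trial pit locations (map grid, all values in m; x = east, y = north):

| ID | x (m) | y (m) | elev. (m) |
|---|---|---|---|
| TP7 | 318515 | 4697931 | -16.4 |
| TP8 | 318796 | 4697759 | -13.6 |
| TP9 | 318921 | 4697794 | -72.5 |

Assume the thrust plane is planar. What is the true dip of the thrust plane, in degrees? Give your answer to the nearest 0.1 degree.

Two edge vectors: TP7→TP8 = (281, -172, 2.8), TP7→TP9 = (406, -137, -56.1).
Normal n = (TP7→TP8) × (TP7→TP9) = (10032.8, 16900.9, 31335).
So ∂z/∂x = −n_x/n_z = −0.32018 and ∂z/∂y = −n_y/n_z = −0.53936.
Gradient magnitude |∇z| = √(a² + b²) = √(0.10251 + 0.29091) = 0.62724.
True dip = arctan(0.62724) = 32.1°, dipping toward NNE (azimuth ≈ 031°).

32.1°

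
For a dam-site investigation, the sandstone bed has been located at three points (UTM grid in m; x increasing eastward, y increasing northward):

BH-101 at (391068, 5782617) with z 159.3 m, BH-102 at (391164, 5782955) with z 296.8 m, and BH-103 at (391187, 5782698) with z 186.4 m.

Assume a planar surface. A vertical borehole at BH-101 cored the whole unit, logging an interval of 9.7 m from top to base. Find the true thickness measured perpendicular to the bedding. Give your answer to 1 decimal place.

8.9 m

Let the plane be z = a·x + b·y + c.
BH-102−BH-101: 96a + 338b = 137.5;  BH-103−BH-101: 119a + 81b = 27.1.
Solving gives a = −0.06095, b = 0.42412.
|∇z| = √(a²+b²) = 0.42847, so dip δ = arctan(0.42847) = 23.19°.
True thickness = vertical thickness × cos δ = 9.7 × cos 23.19° = 8.9 m.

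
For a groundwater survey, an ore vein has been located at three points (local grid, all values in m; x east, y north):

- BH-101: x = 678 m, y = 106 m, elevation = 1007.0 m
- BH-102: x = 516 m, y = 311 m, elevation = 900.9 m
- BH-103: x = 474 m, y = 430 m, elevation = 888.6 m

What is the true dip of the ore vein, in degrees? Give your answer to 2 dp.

44.27°

Two edge vectors: BH-101→BH-102 = (-162, 205, -106.1), BH-101→BH-103 = (-204, 324, -118.4).
Normal n = (BH-101→BH-102) × (BH-101→BH-103) = (10104.4, 2463.6, -10668).
So ∂z/∂x = −n_x/n_z = 0.94717 and ∂z/∂y = −n_y/n_z = 0.23093.
Gradient magnitude |∇z| = √(a² + b²) = √(0.89713 + 0.05333) = 0.97492.
True dip = arctan(0.97492) = 44.27°, dipping toward WSW (azimuth ≈ 256°).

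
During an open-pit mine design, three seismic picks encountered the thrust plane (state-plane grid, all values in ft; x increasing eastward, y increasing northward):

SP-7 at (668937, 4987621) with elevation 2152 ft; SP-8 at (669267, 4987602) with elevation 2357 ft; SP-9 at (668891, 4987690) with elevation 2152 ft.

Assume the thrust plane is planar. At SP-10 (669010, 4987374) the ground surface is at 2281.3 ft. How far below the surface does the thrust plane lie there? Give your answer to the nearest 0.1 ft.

188.5 ft

Two edge vectors: SP-7→SP-8 = (330, -19, 205), SP-7→SP-9 = (-46, 69, 0).
Normal n = (SP-7→SP-8) × (SP-7→SP-9) = (-14145, -9430, 21896).
So ∂z/∂x = −n_x/n_z = 0.646008403 and ∂z/∂y = −n_y/n_z = 0.430672269.
Intercept c from SP-7: 2152 − 432138.92 − 2148030.05 = −2578016.98.
At (669010, 4987374): z_contact = 432186.08 + 2147923.68 − 2578016.98 = 2092.78 ft.
Depth below ground = 2281.3 − 2092.78 = 188.5 ft.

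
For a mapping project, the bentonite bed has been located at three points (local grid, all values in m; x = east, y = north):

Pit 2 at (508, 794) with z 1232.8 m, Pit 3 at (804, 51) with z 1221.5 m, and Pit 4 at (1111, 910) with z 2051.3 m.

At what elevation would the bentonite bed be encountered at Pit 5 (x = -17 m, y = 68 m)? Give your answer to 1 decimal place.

197.4 m

Let the plane be z = a·x + b·y + c.
Pit 3−Pit 2: 296a − 743b = −11.3;  Pit 4−Pit 2: 603a + 116b = 818.5.
Solving gives a = 1.258040, b = 0.516393.
Then c = 1232.8 − a·508 − b·794 = 183.70.
At (-17, 68): z = −21.4 + 35.1 + 183.70 = 197.4 m.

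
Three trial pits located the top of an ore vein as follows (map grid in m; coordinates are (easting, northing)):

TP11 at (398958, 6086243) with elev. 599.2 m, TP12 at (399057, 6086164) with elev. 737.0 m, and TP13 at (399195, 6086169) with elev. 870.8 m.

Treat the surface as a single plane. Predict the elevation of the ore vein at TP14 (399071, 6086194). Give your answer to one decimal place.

Two edge vectors: TP11→TP12 = (99, -79, 137.8), TP11→TP13 = (237, -74, 271.6).
Normal n = (TP11→TP12) × (TP11→TP13) = (-11259.2, 5770.2, 11397).
So ∂z/∂E = −n_x/n_z = 0.987909099 and ∂z/∂N = −n_y/n_z = −0.506291129.
Intercept c from TP11: 599.2 − 394134.24 + 3081410.84 = 2687875.80.
At (399071, 6086194): z = 394245.9 − 3081386.0 + 2687875.80 = 735.6 m.

735.6 m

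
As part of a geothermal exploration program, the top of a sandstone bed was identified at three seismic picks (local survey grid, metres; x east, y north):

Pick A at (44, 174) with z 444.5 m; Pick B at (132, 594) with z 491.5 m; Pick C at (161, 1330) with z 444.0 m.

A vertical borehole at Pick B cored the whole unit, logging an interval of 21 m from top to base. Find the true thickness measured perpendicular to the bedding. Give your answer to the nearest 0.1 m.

Let the plane be z = a·x + b·y + c.
Pick B−Pick A: 88a + 420b = 47;  Pick C−Pick A: 117a + 1156b = −0.5.
Solving gives a = 1.03716, b = −0.10540.
|∇z| = √(a²+b²) = 1.04250, so dip δ = arctan(1.04250) = 46.19°.
True thickness = vertical thickness × cos δ = 21 × cos 46.19° = 14.5 m.

14.5 m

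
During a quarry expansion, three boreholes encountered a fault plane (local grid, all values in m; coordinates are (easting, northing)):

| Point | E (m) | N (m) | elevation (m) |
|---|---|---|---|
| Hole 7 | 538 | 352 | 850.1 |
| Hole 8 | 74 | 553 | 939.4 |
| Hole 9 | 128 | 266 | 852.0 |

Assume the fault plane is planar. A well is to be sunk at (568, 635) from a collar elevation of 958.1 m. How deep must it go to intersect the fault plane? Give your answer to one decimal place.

Let the plane be z = a·E + b·N + c.
Hole 8−Hole 7: −464a + 201b = 89.3;  Hole 9−Hole 7: −410a − 86b = 1.9.
Solving gives a = −0.06591, b = 0.29213.
Then c = 850.1 − a·538 − b·352 = 782.73.
At (568, 635): z_contact = −37.44 + 185.50 + 782.73 = 930.80 m.
Depth below ground = 958.1 − 930.80 = 27.3 m.

27.3 m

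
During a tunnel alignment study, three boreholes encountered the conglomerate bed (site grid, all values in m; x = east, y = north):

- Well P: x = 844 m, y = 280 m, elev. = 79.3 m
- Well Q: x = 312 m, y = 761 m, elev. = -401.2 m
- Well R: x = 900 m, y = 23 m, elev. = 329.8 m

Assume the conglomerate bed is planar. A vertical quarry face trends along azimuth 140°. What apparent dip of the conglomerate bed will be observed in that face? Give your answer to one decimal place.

Let the plane be z = a·x + b·y + c.
Well Q−Well P: −532a + 481b = −480.5;  Well R−Well P: 56a − 257b = 250.5.
Solving gives a = 0.02731, b = −0.96876.
Unit vector along 140° is (sin 140°, cos 140°) = (0.6428, -0.7660).
Slope in that direction = a·(0.6428) + b·(-0.7660) = 0.75966.
Apparent dip = arctan|0.75966| = 37.2° (true dip is 44.1°, so apparent ≤ true as expected).

37.2°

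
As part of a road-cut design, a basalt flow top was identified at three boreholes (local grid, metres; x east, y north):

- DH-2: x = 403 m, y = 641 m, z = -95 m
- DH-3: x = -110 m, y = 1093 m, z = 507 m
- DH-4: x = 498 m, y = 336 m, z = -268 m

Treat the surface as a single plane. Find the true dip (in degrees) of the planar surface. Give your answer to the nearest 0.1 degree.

Let the plane be z = a·x + b·y + c.
DH-3−DH-2: −513a + 452b = 602;  DH-4−DH-2: 95a − 305b = −173.
Solving gives a = −0.92855, b = 0.27799.
Gradient magnitude |∇z| = √(a² + b²) = √(0.86221 + 0.07728) = 0.96927.
True dip = arctan(0.96927) = 44.1°, dipping toward ESE (azimuth ≈ 107°).

44.1°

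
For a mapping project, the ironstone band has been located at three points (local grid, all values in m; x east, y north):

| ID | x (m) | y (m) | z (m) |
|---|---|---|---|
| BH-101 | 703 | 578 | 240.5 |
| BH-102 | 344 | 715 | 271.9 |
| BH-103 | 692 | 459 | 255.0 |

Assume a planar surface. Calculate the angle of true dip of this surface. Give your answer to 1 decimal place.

Let the plane be z = a·x + b·y + c.
BH-102−BH-101: −359a + 137b = 31.4;  BH-103−BH-101: −11a − 119b = 14.5.
Solving gives a = −0.12940, b = −0.10989.
Gradient magnitude |∇z| = √(a² + b²) = √(0.01674 + 0.01208) = 0.16976.
True dip = arctan(0.16976) = 9.6°, dipping toward NE (azimuth ≈ 050°).

9.6°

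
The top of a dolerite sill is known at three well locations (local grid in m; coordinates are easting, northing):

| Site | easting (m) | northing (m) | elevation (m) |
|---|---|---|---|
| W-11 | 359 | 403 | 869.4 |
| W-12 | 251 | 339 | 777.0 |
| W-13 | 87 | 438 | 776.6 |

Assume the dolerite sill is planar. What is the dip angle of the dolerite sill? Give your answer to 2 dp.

39.84°

Two edge vectors: W-11→W-12 = (-108, -64, -92.4), W-11→W-13 = (-272, 35, -92.8).
Normal n = (W-11→W-12) × (W-11→W-13) = (9173.2, 15110.4, -21188).
So ∂z/∂easting = −n_x/n_z = 0.43294 and ∂z/∂northing = −n_y/n_z = 0.71316.
Gradient magnitude |∇z| = √(a² + b²) = √(0.18744 + 0.50859) = 0.83429.
True dip = arctan(0.83429) = 39.84°, dipping toward SSW (azimuth ≈ 211°).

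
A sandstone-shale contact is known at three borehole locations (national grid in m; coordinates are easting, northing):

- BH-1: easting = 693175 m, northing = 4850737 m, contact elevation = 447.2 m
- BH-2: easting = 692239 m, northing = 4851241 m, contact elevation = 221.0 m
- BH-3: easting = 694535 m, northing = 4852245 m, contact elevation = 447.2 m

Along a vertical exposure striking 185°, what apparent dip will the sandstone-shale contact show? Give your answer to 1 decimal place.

7.5°

Two edge vectors: BH-1→BH-2 = (-936, 504, -226.2), BH-1→BH-3 = (1360, 1508, 0).
Normal n = (BH-1→BH-2) × (BH-1→BH-3) = (341109.6, -307632, -2096928).
So ∂z/∂easting = −n_x/n_z = 0.16267 and ∂z/∂northing = −n_y/n_z = −0.14671.
Unit vector along 185° is (sin 185°, cos 185°) = (-0.0872, -0.9962).
Slope in that direction = a·(-0.0872) + b·(-0.9962) = 0.13197.
Apparent dip = arctan|0.13197| = 7.5° (true dip is 12.4°, so apparent ≤ true as expected).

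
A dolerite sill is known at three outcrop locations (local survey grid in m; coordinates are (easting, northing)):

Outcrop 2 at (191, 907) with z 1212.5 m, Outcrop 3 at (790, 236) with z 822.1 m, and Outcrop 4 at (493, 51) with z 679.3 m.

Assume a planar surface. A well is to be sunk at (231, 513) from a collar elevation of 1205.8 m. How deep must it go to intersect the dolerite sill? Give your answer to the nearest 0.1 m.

Let the plane be z = a·E + b·N + c.
Outcrop 3−Outcrop 2: 599a − 671b = −390.4;  Outcrop 4−Outcrop 2: 302a − 856b = −533.2.
Solving gives a = 0.07609, b = 0.64974.
Then c = 1212.5 − a·191 − b·907 = 608.65.
At (231, 513): z_contact = 17.58 + 333.32 + 608.65 = 959.55 m.
Depth below ground = 1205.8 − 959.55 = 246.3 m.

246.3 m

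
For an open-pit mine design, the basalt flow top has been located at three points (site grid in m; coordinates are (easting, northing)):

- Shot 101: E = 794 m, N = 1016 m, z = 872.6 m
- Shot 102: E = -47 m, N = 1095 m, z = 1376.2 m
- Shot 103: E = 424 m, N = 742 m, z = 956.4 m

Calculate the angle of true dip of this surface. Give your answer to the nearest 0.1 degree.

Let the plane be z = a·E + b·N + c.
Shot 102−Shot 101: −841a + 79b = 503.6;  Shot 103−Shot 101: −370a − 274b = 83.8.
Solving gives a = −0.55690, b = 0.44618.
Gradient magnitude |∇z| = √(a² + b²) = √(0.31014 + 0.19907) = 0.71359.
True dip = arctan(0.71359) = 35.5°, dipping toward SE (azimuth ≈ 129°).

35.5°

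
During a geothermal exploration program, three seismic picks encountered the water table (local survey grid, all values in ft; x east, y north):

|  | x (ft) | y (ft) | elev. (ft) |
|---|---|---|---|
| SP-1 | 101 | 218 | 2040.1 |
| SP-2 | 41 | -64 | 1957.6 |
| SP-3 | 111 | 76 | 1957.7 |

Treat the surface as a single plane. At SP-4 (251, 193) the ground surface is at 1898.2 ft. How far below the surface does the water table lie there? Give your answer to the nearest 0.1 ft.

23.2 ft

Let the plane be z = a·x + b·y + c.
SP-2−SP-1: −60a − 282b = −82.5;  SP-3−SP-1: 10a − 142b = −82.4.
Solving gives a = −1.01603, b = 0.50873.
Then c = 2040.1 − a·101 − b·218 = 2031.82.
At (251, 193): z_contact = −255.02 + 98.18 + 2031.82 = 1874.98 ft.
Depth below ground = 1898.2 − 1874.98 = 23.2 ft.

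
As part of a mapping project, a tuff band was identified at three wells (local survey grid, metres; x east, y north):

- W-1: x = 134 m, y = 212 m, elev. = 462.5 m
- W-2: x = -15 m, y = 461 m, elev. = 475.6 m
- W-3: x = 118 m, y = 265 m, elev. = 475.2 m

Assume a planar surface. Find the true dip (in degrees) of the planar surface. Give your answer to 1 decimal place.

Let the plane be z = a·x + b·y + c.
W-2−W-1: −149a + 249b = 13.1;  W-3−W-1: −16a + 53b = 12.7.
Solving gives a = 0.63072, b = 0.43003.
Gradient magnitude |∇z| = √(a² + b²) = √(0.39781 + 0.18492) = 0.76337.
True dip = arctan(0.76337) = 37.4°, dipping toward SW (azimuth ≈ 236°).

37.4°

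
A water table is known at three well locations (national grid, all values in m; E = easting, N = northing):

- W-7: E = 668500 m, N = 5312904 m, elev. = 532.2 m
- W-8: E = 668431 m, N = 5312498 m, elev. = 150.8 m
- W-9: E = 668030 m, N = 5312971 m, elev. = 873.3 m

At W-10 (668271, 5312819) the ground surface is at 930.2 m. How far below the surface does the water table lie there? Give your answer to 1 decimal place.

Two edge vectors: W-7→W-8 = (-69, -406, -381.4), W-7→W-9 = (-470, 67, 341.1).
Normal n = (W-7→W-8) × (W-7→W-9) = (-112932.8, 202793.9, -195443).
So ∂z/∂E = −n_x/n_z = −0.577829853 and ∂z/∂N = −n_y/n_z = 1.037611478.
Intercept c from W-7: 532.2 + 386279.26 − 5512730.17 = −5125918.71.
At (668271, 5312819): z_contact = −386146.93 + 5512641.97 − 5125918.71 = 576.33 m.
Depth below ground = 930.2 − 576.33 = 353.9 m.

353.9 m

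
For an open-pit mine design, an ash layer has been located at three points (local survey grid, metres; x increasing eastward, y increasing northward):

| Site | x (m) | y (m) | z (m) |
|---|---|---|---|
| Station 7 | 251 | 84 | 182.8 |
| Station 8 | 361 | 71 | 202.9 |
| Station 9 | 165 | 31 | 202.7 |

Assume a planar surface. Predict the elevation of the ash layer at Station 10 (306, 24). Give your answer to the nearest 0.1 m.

223.0 m

Let the plane be z = a·x + b·y + c.
Station 8−Station 7: 110a − 13b = 20.1;  Station 9−Station 7: −86a − 53b = 19.9.
Solving gives a = 0.11609, b = −0.56385.
Then c = 182.8 − a·251 − b·84 = 201.02.
At (306, 24): z = 35.5 − 13.5 + 201.02 = 223.0 m.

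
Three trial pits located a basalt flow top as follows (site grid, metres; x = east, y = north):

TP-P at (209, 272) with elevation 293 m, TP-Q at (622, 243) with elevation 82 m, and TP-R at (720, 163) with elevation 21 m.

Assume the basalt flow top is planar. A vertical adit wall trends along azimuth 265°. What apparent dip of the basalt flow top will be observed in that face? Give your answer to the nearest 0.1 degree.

Let the plane be z = a·x + b·y + c.
TP-Q−TP-P: 413a − 29b = −211;  TP-R−TP-P: 511a − 109b = −272.
Solving gives a = −0.50040, b = 0.14951.
Unit vector along 265° is (sin 265°, cos 265°) = (-0.9962, -0.0872).
Slope in that direction = a·(-0.9962) + b·(-0.0872) = 0.48546.
Apparent dip = arctan|0.48546| = 25.9° (true dip is 27.6°, so apparent ≤ true as expected).

25.9°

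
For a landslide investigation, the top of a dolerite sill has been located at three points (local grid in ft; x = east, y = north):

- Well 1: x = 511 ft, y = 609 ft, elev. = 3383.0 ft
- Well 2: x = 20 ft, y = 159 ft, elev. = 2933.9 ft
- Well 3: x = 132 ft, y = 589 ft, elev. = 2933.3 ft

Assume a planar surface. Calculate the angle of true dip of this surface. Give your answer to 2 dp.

51.20°

Let the plane be z = a·x + b·y + c.
Well 2−Well 1: −491a − 450b = −449.1;  Well 3−Well 1: −379a − 20b = −449.7.
Solving gives a = 1.20315, b = −0.31478.
Gradient magnitude |∇z| = √(a² + b²) = √(1.44758 + 0.09908) = 1.24365.
True dip = arctan(1.24365) = 51.20°, dipping toward WNW (azimuth ≈ 285°).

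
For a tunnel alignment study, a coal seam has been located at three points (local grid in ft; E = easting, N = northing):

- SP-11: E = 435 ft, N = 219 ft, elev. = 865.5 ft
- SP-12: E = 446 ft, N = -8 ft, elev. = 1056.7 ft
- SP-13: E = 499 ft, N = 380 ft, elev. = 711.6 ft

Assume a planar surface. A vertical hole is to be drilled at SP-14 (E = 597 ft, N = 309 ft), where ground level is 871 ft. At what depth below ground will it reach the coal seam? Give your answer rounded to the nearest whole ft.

Two edge vectors: SP-11→SP-12 = (11, -227, 191.2), SP-11→SP-13 = (64, 161, -153.9).
Normal n = (SP-11→SP-12) × (SP-11→SP-13) = (4152.1, 13929.7, 16299).
So ∂z/∂E = −n_x/n_z = −0.25475 and ∂z/∂N = −n_y/n_z = −0.85464.
Intercept c from SP-11: 865.5 + 110.81 + 187.17 = 1163.48.
At (597, 309): z_contact = −152.1 − 264.1 + 1163.48 = 747.3 ft.
Depth below ground = 871 − 747.3 = 124 ft.

124 ft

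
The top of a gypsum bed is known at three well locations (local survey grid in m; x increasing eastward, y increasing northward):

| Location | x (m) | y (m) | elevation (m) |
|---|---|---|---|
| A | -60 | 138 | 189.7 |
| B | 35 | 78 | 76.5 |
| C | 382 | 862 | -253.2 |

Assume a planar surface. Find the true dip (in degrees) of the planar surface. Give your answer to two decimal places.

Let the plane be z = a·x + b·y + c.
B−A: 95a − 60b = −113.2;  C−A: 442a + 724b = −442.9.
Solving gives a = −1.13883, b = 0.08351.
Gradient magnitude |∇z| = √(a² + b²) = √(1.29694 + 0.00697) = 1.14189.
True dip = arctan(1.14189) = 48.79°, dipping toward E (azimuth ≈ 094°).

48.79°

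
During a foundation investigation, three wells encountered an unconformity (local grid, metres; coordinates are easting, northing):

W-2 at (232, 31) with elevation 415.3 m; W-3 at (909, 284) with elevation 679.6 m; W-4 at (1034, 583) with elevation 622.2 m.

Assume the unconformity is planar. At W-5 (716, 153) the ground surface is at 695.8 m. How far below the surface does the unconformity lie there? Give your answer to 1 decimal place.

66.8 m

Let the plane be z = a·easting + b·northing + c.
W-3−W-2: 677a + 253b = 264.3;  W-4−W-2: 802a + 552b = 206.9.
Solving gives a = 0.547711, b = −0.420949.
Then c = 415.3 − a·232 − b·31 = 301.28.
At (716, 153): z_contact = 392.16 − 64.41 + 301.28 = 629.04 m.
Depth below ground = 695.8 − 629.04 = 66.8 m.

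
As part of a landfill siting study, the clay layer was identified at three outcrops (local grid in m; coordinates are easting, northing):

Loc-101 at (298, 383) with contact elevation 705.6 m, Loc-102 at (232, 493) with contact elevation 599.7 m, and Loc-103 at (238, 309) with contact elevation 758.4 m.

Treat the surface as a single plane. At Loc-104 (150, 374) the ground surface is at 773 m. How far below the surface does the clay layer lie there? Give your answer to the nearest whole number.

86 m

Two edge vectors: Loc-101→Loc-102 = (-66, 110, -105.9), Loc-101→Loc-103 = (-60, -74, 52.8).
Normal n = (Loc-101→Loc-102) × (Loc-101→Loc-103) = (-2028.6, 9838.8, 11484).
So ∂z/∂easting = −n_x/n_z = 0.17665 and ∂z/∂northing = −n_y/n_z = −0.85674.
Intercept c from Loc-101: 705.6 − 52.64 + 328.13 = 981.09.
At (150, 374): z_contact = 26.5 − 320.4 + 981.09 = 687.2 m.
Depth below ground = 773 − 687.2 = 86 m.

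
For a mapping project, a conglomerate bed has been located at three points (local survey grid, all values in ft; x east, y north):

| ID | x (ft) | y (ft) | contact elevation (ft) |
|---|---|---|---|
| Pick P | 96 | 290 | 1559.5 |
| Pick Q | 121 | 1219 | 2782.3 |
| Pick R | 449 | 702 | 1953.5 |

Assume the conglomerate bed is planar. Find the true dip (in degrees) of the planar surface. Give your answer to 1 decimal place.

Let the plane be z = a·x + b·y + c.
Pick Q−Pick P: 25a + 929b = 1222.8;  Pick R−Pick P: 353a + 412b = 394.
Solving gives a = −0.43373, b = 1.32793.
Gradient magnitude |∇z| = √(a² + b²) = √(0.18812 + 1.76339) = 1.39696.
True dip = arctan(1.39696) = 54.4°, dipping toward SSE (azimuth ≈ 162°).

54.4°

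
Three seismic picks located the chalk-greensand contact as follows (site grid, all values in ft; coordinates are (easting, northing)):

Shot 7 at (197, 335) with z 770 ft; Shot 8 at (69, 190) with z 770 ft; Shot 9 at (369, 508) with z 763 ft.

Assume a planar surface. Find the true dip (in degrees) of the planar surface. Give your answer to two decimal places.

Two edge vectors: Shot 7→Shot 8 = (-128, -145, 0), Shot 7→Shot 9 = (172, 173, -7).
Normal n = (Shot 7→Shot 8) × (Shot 7→Shot 9) = (1015, -896, 2796).
So ∂z/∂E = −n_x/n_z = −0.36302 and ∂z/∂N = −n_y/n_z = 0.32046.
Gradient magnitude |∇z| = √(a² + b²) = √(0.13178 + 0.10269) = 0.48423.
True dip = arctan(0.48423) = 25.84°, dipping toward SE (azimuth ≈ 131°).

25.84°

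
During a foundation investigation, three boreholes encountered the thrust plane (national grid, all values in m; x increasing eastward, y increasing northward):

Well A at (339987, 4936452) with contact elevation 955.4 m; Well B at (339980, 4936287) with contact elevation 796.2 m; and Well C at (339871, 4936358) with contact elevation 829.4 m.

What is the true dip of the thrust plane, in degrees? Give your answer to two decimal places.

Two edge vectors: Well A→Well B = (-7, -165, -159.2), Well A→Well C = (-116, -94, -126).
Normal n = (Well A→Well B) × (Well A→Well C) = (5825.2, 17585.2, -18482).
So ∂z/∂x = −n_x/n_z = 0.31518 and ∂z/∂y = −n_y/n_z = 0.95148.
Gradient magnitude |∇z| = √(a² + b²) = √(0.09934 + 0.90531) = 1.00232.
True dip = arctan(1.00232) = 45.07°, dipping toward SSW (azimuth ≈ 198°).

45.07°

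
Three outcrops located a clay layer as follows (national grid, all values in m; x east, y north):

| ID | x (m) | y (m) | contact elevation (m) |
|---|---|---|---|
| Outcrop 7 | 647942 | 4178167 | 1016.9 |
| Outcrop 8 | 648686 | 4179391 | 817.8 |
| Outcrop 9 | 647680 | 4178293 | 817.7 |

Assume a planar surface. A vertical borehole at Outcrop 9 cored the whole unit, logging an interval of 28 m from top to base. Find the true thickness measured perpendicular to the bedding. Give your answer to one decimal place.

22.8 m

Two edge vectors: Outcrop 7→Outcrop 8 = (744, 1224, -199.1), Outcrop 7→Outcrop 9 = (-262, 126, -199.2).
Normal n = (Outcrop 7→Outcrop 8) × (Outcrop 7→Outcrop 9) = (-218734.2, 200369, 414432).
So ∂z/∂x = −n_x/n_z = 0.52779 and ∂z/∂y = −n_y/n_z = −0.48348.
|∇z| = √(a²+b²) = 0.71576, so dip δ = arctan(0.71576) = 35.59°.
True thickness = vertical thickness × cos δ = 28 × cos 35.59° = 22.8 m.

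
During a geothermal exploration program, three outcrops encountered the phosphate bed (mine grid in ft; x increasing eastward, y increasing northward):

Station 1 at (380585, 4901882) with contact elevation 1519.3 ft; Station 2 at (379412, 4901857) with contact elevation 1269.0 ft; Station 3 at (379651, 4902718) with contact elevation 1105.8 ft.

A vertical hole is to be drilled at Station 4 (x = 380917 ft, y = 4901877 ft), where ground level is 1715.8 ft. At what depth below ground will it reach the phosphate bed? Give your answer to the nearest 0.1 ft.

122.6 ft

Let the plane be z = a·x + b·y + c.
Station 2−Station 1: −1173a − 25b = −250.3;  Station 3−Station 1: −934a + 836b = −413.5.
Solving gives a = 0.218718239, b = −0.250259767.
Then c = 1519.3 − a·380585 − b·4901882 = 1145022.26.
At (380917, 4901877): z_contact = 83313.50 − 1226742.59 + 1145022.26 = 1593.17 ft.
Depth below ground = 1715.8 − 1593.17 = 122.6 ft.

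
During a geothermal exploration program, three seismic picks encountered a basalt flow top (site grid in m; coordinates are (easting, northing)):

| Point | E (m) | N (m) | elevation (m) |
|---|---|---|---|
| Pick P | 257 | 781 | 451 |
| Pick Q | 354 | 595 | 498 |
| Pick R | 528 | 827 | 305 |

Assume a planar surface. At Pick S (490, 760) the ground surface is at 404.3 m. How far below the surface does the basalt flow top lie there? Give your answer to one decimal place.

49.1 m

Two edge vectors: Pick P→Pick Q = (97, -186, 47), Pick P→Pick R = (271, 46, -146).
Normal n = (Pick P→Pick Q) × (Pick P→Pick R) = (24994, 26899, 54868).
So ∂z/∂E = −n_x/n_z = −0.45553 and ∂z/∂N = −n_y/n_z = −0.49025.
Intercept c from Pick P: 451 + 117.07 + 382.88 = 950.96.
At (490, 760): z_contact = −223.21 − 372.59 + 950.96 = 355.16 m.
Depth below ground = 404.3 − 355.16 = 49.1 m.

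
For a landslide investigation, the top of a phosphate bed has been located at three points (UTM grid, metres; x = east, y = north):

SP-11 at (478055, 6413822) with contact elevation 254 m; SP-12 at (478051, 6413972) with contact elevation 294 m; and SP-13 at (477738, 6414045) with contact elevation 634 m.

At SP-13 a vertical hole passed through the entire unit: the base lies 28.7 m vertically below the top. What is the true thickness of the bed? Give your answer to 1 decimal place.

Two edge vectors: SP-11→SP-12 = (-4, 150, 40), SP-11→SP-13 = (-317, 223, 380).
Normal n = (SP-11→SP-12) × (SP-11→SP-13) = (48080, -11160, 46658).
So ∂z/∂x = −n_x/n_z = −1.03048 and ∂z/∂y = −n_y/n_z = 0.23919.
|∇z| = √(a²+b²) = 1.05787, so dip δ = arctan(1.05787) = 46.61°.
True thickness = vertical thickness × cos δ = 28.7 × cos 46.61° = 19.7 m.

19.7 m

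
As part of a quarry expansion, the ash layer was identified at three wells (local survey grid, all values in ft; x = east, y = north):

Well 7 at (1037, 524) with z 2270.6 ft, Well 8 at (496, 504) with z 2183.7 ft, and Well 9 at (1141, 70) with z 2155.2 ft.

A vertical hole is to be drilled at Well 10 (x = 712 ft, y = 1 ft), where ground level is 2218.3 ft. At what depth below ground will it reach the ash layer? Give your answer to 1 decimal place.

147.3 ft

Let the plane be z = a·x + b·y + c.
Well 8−Well 7: −541a − 20b = −86.9;  Well 9−Well 7: 104a − 454b = −115.4.
Solving gives a = 0.149962, b = 0.288537.
Then c = 2270.6 − a·1037 − b·524 = 1963.90.
At (712, 1): z_contact = 106.77 + 0.29 + 1963.90 = 2070.96 ft.
Depth below ground = 2218.3 − 2070.96 = 147.3 ft.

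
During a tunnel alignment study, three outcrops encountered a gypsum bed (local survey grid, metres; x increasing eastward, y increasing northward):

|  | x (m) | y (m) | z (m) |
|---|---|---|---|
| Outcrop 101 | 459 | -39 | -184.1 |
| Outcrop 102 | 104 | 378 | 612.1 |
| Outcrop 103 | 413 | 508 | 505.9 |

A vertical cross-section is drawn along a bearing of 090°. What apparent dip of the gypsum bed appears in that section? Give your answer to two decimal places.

Two edge vectors: Outcrop 101→Outcrop 102 = (-355, 417, 796.2), Outcrop 101→Outcrop 103 = (-46, 547, 690).
Normal n = (Outcrop 101→Outcrop 102) × (Outcrop 101→Outcrop 103) = (-147791.4, 208324.8, -175003).
So ∂z/∂x = −n_x/n_z = −0.84451 and ∂z/∂y = −n_y/n_z = 1.19041.
Unit vector along 090° is (sin 90°, cos 90°) = (1.0000, 0.0000).
Slope in that direction = a·(1.0000) + b·(0.0000) = −0.84451.
Apparent dip = arctan|0.84451| = 40.18° (true dip is 55.6°, so apparent ≤ true as expected).

40.18°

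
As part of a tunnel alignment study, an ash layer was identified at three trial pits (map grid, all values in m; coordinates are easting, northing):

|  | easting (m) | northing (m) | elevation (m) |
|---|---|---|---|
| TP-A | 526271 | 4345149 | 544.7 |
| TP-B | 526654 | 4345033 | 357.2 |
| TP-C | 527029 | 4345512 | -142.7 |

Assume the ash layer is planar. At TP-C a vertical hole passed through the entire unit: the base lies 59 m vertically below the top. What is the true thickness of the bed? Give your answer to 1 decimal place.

45.1 m

Two edge vectors: TP-A→TP-B = (383, -116, -187.5), TP-A→TP-C = (758, 363, -687.4).
Normal n = (TP-A→TP-B) × (TP-A→TP-C) = (147800.9, 121149.2, 226957).
So ∂z/∂easting = −n_x/n_z = −0.65123 and ∂z/∂northing = −n_y/n_z = −0.53380.
|∇z| = √(a²+b²) = 0.84204, so dip δ = arctan(0.84204) = 40.10°.
True thickness = vertical thickness × cos δ = 59 × cos 40.10° = 45.1 m.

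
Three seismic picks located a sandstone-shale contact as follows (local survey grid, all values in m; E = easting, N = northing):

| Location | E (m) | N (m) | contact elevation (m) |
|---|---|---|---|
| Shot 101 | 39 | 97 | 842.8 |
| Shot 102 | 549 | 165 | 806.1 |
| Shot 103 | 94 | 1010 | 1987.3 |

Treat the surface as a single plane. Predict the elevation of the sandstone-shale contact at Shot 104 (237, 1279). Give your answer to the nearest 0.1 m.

Two edge vectors: Shot 101→Shot 102 = (510, 68, -36.7), Shot 101→Shot 103 = (55, 913, 1144.5).
Normal n = (Shot 101→Shot 102) × (Shot 101→Shot 103) = (111333.1, -585713.5, 461890).
So ∂z/∂E = −n_x/n_z = −0.241038 and ∂z/∂N = −n_y/n_z = 1.268080.
Intercept c from Shot 101: 842.8 + 9.40 − 123.00 = 729.20.
At (237, 1279): z = −57.1 + 1621.9 + 729.20 = 2293.9 m.

2293.9 m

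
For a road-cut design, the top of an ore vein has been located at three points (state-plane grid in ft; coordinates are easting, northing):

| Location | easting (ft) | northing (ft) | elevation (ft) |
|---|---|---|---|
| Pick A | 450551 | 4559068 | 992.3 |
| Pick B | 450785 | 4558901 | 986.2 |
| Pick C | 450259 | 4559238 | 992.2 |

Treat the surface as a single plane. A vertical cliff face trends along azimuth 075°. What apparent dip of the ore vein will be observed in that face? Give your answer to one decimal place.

Let the plane be z = a·easting + b·northing + c.
Pick B−Pick A: 234a − 167b = −6.1;  Pick C−Pick A: −292a + 170b = −0.1.
Solving gives a = 0.11729, b = 0.20087.
Unit vector along 075° is (sin 75°, cos 75°) = (0.9659, 0.2588).
Slope in that direction = a·(0.9659) + b·(0.2588) = 0.16528.
Apparent dip = arctan|0.16528| = 9.4° (true dip is 13.1°, so apparent ≤ true as expected).

9.4°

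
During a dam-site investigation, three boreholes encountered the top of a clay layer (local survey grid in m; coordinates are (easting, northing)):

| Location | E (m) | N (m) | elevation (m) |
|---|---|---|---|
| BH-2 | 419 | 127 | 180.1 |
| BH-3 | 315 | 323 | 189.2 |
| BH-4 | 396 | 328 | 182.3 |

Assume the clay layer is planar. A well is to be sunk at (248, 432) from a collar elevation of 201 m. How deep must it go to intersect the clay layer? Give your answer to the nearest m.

Two edge vectors: BH-2→BH-3 = (-104, 196, 9.1), BH-2→BH-4 = (-23, 201, 2.2).
Normal n = (BH-2→BH-3) × (BH-2→BH-4) = (-1397.9, 19.5, -16396).
So ∂z/∂E = −n_x/n_z = −0.08526 and ∂z/∂N = −n_y/n_z = 0.00119.
Intercept c from BH-2: 180.1 + 35.72 − 0.15 = 215.67.
At (248, 432): z_contact = −21.1 + 0.5 + 215.67 = 195.0 m.
Depth below ground = 201 − 195.0 = 6 m.

6 m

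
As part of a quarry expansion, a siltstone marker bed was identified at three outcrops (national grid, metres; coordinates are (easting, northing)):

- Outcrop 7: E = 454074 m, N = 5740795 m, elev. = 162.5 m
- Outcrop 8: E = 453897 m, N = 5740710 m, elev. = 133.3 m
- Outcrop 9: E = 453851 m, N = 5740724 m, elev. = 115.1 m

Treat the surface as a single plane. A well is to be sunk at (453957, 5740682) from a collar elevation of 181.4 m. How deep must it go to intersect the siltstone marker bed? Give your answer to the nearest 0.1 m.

21.5 m

Let the plane be z = a·E + b·N + c.
Outcrop 8−Outcrop 7: −177a − 85b = −29.2;  Outcrop 9−Outcrop 7: −223a − 71b = −47.4.
Solving gives a = 0.306167815, b = −0.294020038.
Then c = 162.5 − a·454074 − b·5740795 = 1549048.42.
At (453957, 5740682): z_contact = 138987.02 − 1687875.54 + 1549048.42 = 159.90 m.
Depth below ground = 181.4 − 159.90 = 21.5 m.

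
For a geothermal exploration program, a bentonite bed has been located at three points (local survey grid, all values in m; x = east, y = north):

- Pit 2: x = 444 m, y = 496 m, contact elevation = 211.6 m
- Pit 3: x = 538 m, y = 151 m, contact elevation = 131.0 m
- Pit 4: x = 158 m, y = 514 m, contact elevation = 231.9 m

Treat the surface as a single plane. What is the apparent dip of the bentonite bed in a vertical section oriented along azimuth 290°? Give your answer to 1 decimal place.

7.3°

Two edge vectors: Pit 2→Pit 3 = (94, -345, -80.6), Pit 2→Pit 4 = (-286, 18, 20.3).
Normal n = (Pit 2→Pit 3) × (Pit 2→Pit 4) = (-5552.7, 21143.4, -96978).
So ∂z/∂x = −n_x/n_z = −0.05726 and ∂z/∂y = −n_y/n_z = 0.21802.
Unit vector along 290° is (sin 290°, cos 290°) = (-0.9397, 0.3420).
Slope in that direction = a·(-0.9397) + b·(0.3420) = 0.12837.
Apparent dip = arctan|0.12837| = 7.3° (true dip is 12.7°, so apparent ≤ true as expected).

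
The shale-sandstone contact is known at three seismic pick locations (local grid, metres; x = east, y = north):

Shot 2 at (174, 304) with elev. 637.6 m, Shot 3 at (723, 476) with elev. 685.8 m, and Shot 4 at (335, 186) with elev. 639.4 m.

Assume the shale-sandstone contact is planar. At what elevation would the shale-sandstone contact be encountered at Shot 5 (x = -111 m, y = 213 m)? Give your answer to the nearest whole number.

Let the plane be z = a·x + b·y + c.
Shot 3−Shot 2: 549a + 172b = 48.2;  Shot 4−Shot 2: 161a − 118b = 1.8.
Solving gives a = 0.06485, b = 0.07323.
Then c = 637.6 − a·174 − b·304 = 604.05.
At (-111, 213): z = −7.2 + 15.6 + 604.05 = 612.5 m.

612 m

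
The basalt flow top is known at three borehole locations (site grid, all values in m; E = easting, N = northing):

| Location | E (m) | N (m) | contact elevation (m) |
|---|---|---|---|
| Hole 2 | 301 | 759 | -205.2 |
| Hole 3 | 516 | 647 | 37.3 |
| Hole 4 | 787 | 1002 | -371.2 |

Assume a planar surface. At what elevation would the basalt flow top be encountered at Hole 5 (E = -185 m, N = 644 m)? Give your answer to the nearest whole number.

-223 m

Two edge vectors: Hole 2→Hole 3 = (215, -112, 242.5), Hole 2→Hole 4 = (486, 243, -166).
Normal n = (Hole 2→Hole 3) × (Hole 2→Hole 4) = (-40335.5, 153545, 106677).
So ∂z/∂E = −n_x/n_z = 0.37811 and ∂z/∂N = −n_y/n_z = −1.43934.
Intercept c from Hole 2: -205.2 − 113.81 + 1092.46 = 773.45.
At (-185, 644): z = −70.0 − 926.9 + 773.45 = -223.4 m.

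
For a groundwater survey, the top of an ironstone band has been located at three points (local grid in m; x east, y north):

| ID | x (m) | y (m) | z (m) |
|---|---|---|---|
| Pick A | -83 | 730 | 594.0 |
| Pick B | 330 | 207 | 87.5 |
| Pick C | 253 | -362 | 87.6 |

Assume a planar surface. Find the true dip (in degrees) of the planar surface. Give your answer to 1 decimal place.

46.6°

Let the plane be z = a·x + b·y + c.
Pick B−Pick A: 413a − 523b = −506.5;  Pick C−Pick A: 336a − 1092b = −506.4.
Solving gives a = −1.04716, b = 0.14153.
Gradient magnitude |∇z| = √(a² + b²) = √(1.09655 + 0.02003) = 1.05669.
True dip = arctan(1.05669) = 46.6°, dipping toward E (azimuth ≈ 098°).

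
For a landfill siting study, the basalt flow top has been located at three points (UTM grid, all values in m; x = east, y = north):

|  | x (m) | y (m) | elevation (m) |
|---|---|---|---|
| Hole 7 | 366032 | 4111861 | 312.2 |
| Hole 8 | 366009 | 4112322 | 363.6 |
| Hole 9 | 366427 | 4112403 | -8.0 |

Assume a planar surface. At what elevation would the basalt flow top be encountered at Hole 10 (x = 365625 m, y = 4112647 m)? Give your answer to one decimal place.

Let the plane be z = a·x + b·y + c.
Hole 8−Hole 7: −23a + 461b = 51.4;  Hole 9−Hole 7: 395a + 542b = −320.2.
Solving gives a = −0.901881672, b = 0.066500481.
Then c = 312.2 − a·366032 − b·4111861 = 56989.02.
At (365625, 4112647): z = −329750.5 + 273493.0 + 56989.02 = 731.5 m.

731.5 m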